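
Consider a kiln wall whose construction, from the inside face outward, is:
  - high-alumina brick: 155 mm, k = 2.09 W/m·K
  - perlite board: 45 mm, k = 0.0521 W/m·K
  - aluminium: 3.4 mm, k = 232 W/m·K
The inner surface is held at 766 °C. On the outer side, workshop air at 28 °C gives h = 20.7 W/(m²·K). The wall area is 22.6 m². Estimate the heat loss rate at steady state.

Model the wall as resistances in series:
R_high-alumina brick = L/(kA) = 0.155/(2.09×22.6) = 0.003282 K/W
R_perlite board = L/(kA) = 0.045/(0.0521×22.6) = 0.03822 K/W
R_aluminium = L/(kA) = 0.0034/(232×22.6) = 6.485×10^-7 K/W
R_outer film = 1/(h_o·A) = 1/(20.7×22.6) = 0.002138 K/W
R_total = 0.04364 K/W
Q = ΔT / R_total = 738 / 0.04364

Q ≈ 16900 W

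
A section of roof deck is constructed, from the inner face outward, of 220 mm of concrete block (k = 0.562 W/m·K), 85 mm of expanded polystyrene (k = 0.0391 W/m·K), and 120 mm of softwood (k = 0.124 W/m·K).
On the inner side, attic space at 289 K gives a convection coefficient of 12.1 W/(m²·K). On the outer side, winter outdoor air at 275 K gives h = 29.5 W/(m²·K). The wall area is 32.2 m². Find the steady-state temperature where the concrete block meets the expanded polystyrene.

Series thermal resistances:
R_inner film = 1/(h_i·A) = 1/(12.1×32.2) = 0.002567 K/W
R_concrete block = L/(kA) = 0.22/(0.562×32.2) = 0.01216 K/W
R_expanded polystyrene = L/(kA) = 0.085/(0.0391×32.2) = 0.06751 K/W
R_softwood = L/(kA) = 0.12/(0.124×32.2) = 0.03005 K/W
R_outer film = 1/(h_o·A) = 1/(29.5×32.2) = 0.001053 K/W
R_total = 0.1133 K/W;  Q = ΔT/R_total = 14/0.1133 = 123.5 W
T_interface = T_inner − Q·ΣR(inner→interface) = 289 − 124×0.01472

T ≈ 287 K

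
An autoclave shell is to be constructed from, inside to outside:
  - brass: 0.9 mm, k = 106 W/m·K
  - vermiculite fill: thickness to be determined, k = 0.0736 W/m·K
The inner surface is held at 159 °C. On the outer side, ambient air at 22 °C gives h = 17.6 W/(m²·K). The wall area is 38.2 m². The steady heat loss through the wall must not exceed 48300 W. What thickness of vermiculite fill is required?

L ≈ 3.79 mm

Thermal resistances in series:
R_brass = L/(kA) = 0.0009/(106×38.2) = 2.223×10^-7 K/W
R_outer film = 1/(h_o·A) = 1/(17.6×38.2) = 0.001487 K/W
Sum of the known resistances R_other = 0.001488 K/W
Required total resistance R_tot = ΔT/Q_allow = 137/48300 = 0.002836 K/W
R_vermiculite fill = R_tot − R_other = 0.001349 K/W
L = R·k·A = 0.001349×0.0736×38.2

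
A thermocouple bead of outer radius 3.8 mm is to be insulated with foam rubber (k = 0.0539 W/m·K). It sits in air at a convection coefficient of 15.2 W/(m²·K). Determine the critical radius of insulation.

For a sphere r_cr = 2k/h = 2×0.0539/15.2
r_cr = 7.09 mm; since the bare radius (3.8 mm) is below r_cr, adding a thin layer of insulation will *increase* heat loss.

r_cr ≈ 7.09 mm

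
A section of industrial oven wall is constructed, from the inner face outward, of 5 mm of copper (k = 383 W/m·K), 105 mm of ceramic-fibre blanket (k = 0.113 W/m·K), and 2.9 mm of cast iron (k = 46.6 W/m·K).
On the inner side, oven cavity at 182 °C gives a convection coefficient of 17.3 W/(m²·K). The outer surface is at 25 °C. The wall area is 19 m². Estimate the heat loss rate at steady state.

Q ≈ 3020 W

Treating each layer as a thermal resistance in series:
R_inner film = 1/(h_i·A) = 1/(17.3×19) = 0.003042 K/W
R_copper = L/(kA) = 0.005/(383×19) = 6.871×10^-7 K/W
R_ceramic-fibre blanket = L/(kA) = 0.105/(0.113×19) = 0.04891 K/W
R_cast iron = L/(kA) = 0.0029/(46.6×19) = 3.275×10^-6 K/W
R_total = 0.05195 K/W
Q = ΔT / R_total = 157 / 0.05195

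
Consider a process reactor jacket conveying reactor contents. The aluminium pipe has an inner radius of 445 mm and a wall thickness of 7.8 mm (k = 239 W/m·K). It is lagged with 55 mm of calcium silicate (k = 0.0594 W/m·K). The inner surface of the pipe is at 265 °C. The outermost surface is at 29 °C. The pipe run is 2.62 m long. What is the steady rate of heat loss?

Q ≈ 2010 W

Treating each annulus and film as a series resistance:
R_aluminium pipe wall = ln(452.8/445)/(2π×239×2.62) = 4.416×10^-6 K/W
R_calcium silicate = ln(507.8/452.8)/(2π×0.0594×2.62) = 0.1172 K/W
R_total = 0.1172 K/W
Q = ΔT/R_total = 236/0.1172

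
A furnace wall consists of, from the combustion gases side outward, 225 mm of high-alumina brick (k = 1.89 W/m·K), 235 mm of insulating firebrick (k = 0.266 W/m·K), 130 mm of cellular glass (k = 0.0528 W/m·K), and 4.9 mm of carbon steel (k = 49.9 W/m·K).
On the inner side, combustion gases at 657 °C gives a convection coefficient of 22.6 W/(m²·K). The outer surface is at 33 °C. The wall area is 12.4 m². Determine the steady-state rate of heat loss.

Model the wall as resistances in series:
R_inner film = 1/(h_i·A) = 1/(22.6×12.4) = 0.003568 K/W
R_high-alumina brick = L/(kA) = 0.225/(1.89×12.4) = 0.009601 K/W
R_insulating firebrick = L/(kA) = 0.235/(0.266×12.4) = 0.07125 K/W
R_cellular glass = L/(kA) = 0.13/(0.0528×12.4) = 0.1986 K/W
R_carbon steel = L/(kA) = 0.0049/(49.9×12.4) = 7.919×10^-6 K/W
R_total = 0.283 K/W
Q = ΔT / R_total = 624 / 0.283

Q ≈ 2210 W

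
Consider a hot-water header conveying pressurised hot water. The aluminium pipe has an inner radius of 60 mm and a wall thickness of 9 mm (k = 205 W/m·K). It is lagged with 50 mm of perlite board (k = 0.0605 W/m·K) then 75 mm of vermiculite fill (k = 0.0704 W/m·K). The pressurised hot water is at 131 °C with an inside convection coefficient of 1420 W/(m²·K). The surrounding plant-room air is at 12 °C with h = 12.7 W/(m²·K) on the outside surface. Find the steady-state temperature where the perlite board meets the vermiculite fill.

Radial resistances (cylindrical: R_cond = ln(r_o/r_i)/(2πkL), R_conv = 1/(h·2πrL)):
R_inner film = 1/(h_i·2πr₁L) = 1/(1420×2π×0.06×1) = 0.001868 K/W
R_aluminium pipe wall = ln(69/60)/(2π×205×1) = 1.085×10^-4 K/W
R_perlite board = ln(119/69)/(2π×0.0605×1) = 1.434 K/W
R_vermiculite fill = ln(194/119)/(2π×0.0704×1) = 1.105 K/W
R_outer film = 1/(h_o·2πr_oL) = 1/(12.7×2π×0.194×1) = 0.0646 K/W
R_total = 2.605 K/W
Q = ΔT/R_total = 119/2.605
Q = 45.7 W/m
T_interface = T_inner − Q·ΣR(inner→interface) = 131 − 45.7×1.436

T ≈ 65.4 °C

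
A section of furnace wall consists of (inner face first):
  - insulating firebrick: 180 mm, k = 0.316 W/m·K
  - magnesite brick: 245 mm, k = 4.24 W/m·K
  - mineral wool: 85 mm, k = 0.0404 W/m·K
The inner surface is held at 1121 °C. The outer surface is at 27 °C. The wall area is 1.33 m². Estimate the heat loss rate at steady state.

Model the wall as resistances in series:
R_insulating firebrick = L/(kA) = 0.18/(0.316×1.33) = 0.4283 K/W
R_magnesite brick = L/(kA) = 0.245/(4.24×1.33) = 0.04345 K/W
R_mineral wool = L/(kA) = 0.085/(0.0404×1.33) = 1.582 K/W
R_total = 2.054 K/W
Q = ΔT / R_total = 1094 / 2.054

Q ≈ 533 W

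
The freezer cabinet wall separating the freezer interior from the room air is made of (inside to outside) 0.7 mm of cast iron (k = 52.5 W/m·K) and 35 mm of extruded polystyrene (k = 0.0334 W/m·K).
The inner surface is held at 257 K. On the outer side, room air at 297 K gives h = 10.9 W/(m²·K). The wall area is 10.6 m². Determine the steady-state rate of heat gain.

Thermal resistances in series:
R_cast iron = L/(kA) = 0.0007/(52.5×10.6) = 1.258×10^-6 K/W
R_extruded polystyrene = L/(kA) = 0.035/(0.0334×10.6) = 0.09886 K/W
R_outer film = 1/(h_o·A) = 1/(10.9×10.6) = 0.008655 K/W
R_total = 0.1075 K/W
Q = ΔT / R_total = 40 / 0.1075

Q ≈ 372 W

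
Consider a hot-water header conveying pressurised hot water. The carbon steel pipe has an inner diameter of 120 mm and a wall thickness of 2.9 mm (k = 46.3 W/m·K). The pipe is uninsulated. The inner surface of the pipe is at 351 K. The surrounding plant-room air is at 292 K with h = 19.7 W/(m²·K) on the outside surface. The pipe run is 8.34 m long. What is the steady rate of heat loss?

Q ≈ 3830 W

Per-layer cylindrical resistances, series-summed:
R_carbon steel pipe wall = ln(62.9/60)/(2π×46.3×8.34) = 1.945×10^-5 K/W
R_outer film = 1/(h_o·2πr_oL) = 1/(19.7×2π×0.0629×8.34) = 0.0154 K/W
R_total = 0.01542 K/W
Q = ΔT/R_total = 59/0.01542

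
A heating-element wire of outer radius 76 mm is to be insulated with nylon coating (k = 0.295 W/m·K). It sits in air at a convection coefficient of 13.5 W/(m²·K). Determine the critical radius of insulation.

For a cylinder r_cr = k/h = 0.295/13.5
r_cr = 21.9 mm; since the bare radius (76 mm) is above r_cr, any added insulation will reduce heat loss.

r_cr ≈ 21.9 mm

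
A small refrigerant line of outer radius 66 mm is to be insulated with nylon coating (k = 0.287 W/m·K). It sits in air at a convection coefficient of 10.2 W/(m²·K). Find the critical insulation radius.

For a cylinder r_cr = k/h = 0.287/10.2
r_cr = 28.1 mm; since the bare radius (66 mm) is above r_cr, any added insulation will reduce heat loss.

r_cr ≈ 28.1 mm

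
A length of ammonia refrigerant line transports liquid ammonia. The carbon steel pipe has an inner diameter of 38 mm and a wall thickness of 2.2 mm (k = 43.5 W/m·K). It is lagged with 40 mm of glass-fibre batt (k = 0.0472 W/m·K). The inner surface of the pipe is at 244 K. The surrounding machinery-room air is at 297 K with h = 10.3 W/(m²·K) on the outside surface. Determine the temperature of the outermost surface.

For a radial system each layer contributes R = ln(r_out/r_in)/(2πkL); films add R = 1/(hA).
R_carbon steel pipe wall = ln(21.2/19)/(2π×43.5×1) = 4.009×10^-4 K/W
R_glass-fibre batt = ln(61.2/21.2)/(2π×0.0472×1) = 3.575 K/W
R_outer film = 1/(h_o·2πr_oL) = 1/(10.3×2π×0.0612×1) = 0.2525 K/W
R_total = 3.828 K/W
Q = ΔT/R_total = 53/3.828
Q = 13.8 W/m
T_interface = T_inner + Q·ΣR(inner→interface) = 244 + 13.8×3.575

T ≈ 294 K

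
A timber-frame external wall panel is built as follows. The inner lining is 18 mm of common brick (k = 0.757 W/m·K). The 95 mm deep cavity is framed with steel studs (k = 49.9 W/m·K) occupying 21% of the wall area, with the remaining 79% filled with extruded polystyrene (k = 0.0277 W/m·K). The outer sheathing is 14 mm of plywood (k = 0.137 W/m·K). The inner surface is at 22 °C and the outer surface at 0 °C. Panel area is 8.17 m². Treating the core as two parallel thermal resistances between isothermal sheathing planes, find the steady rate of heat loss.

Q ≈ 1330 W

Sheathing layers in series; stud and cavity paths in parallel between them.
R_inner = 0.018/(0.757×8.17) = 0.00291 K/W
R_stud  = 0.095/(49.9×0.21×8.17) = 0.00111 K/W
R_cav   = 0.095/(0.0277×0.79×8.17) = 0.5314 K/W
1/R_core = 1/R_stud + 1/R_cav → R_core = 0.001107 K/W
R_outer = 0.014/(0.137×8.17) = 0.01251 K/W
R_total = 0.01653 K/W
Q = ΔT/R_total = 22/0.01653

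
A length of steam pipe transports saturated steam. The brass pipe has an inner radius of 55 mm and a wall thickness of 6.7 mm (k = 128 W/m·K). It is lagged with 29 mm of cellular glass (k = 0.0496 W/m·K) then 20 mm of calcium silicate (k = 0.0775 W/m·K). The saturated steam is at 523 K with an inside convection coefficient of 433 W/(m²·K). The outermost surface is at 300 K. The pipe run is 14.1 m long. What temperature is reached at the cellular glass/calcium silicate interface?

Radial resistances (cylindrical: R_cond = ln(r_o/r_i)/(2πkL), R_conv = 1/(h·2πrL)):
R_inner film = 1/(h_i·2πr₁L) = 1/(433×2π×0.055×14.1) = 4.74×10^-4 K/W
R_brass pipe wall = ln(61.7/55)/(2π×128×14.1) = 1.014×10^-5 K/W
R_cellular glass = ln(90.7/61.7)/(2π×0.0496×14.1) = 0.08768 K/W
R_calcium silicate = ln(110.7/90.7)/(2π×0.0775×14.1) = 0.02902 K/W
R_total = 0.1172 K/W
Q = ΔT/R_total = 223/0.1172
Q = 1900 W
T_interface = T_inner − Q·ΣR(inner→interface) = 523 − 1900×0.08816

T ≈ 355 K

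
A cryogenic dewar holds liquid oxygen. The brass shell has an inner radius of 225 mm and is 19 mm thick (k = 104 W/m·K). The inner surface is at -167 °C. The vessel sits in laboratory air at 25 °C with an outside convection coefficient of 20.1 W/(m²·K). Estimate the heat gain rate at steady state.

Each spherical layer contributes R = (1/r_i − 1/r_o)/(4πk):
R_brass shell = (1/0.225 − 1/0.244)/(4π×104) = 2.648×10^-4 K/W
R_outer film = 1/(h·4πr_o²) = 1/(20.1×4π×0.244²) = 0.0665 K/W
R_total = 0.06676 K/W
Q = ΔT/R_total = 192/0.06676

Q ≈ 2880 W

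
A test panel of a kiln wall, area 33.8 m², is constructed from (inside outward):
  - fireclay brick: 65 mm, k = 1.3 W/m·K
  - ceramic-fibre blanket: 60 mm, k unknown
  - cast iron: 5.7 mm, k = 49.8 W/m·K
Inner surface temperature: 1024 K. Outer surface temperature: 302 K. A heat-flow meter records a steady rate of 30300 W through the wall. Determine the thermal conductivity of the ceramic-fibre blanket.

Series thermal resistances:
R_fireclay brick = L/(kA) = 0.065/(1.3×33.8) = 0.001479 K/W
R_cast iron = L/(kA) = 0.0057/(49.8×33.8) = 3.386×10^-6 K/W
Sum of known resistances R_other = 0.001483 K/W
Total R = ΔT/Q = 722/30300 = 0.02383 K/W
R_ceramic-fibre blanket = R_total − R_other = 0.02235 K/W
k = L/(R·A) = 0.06/(0.02235×33.8)

k ≈ 0.0794 W/(m·K)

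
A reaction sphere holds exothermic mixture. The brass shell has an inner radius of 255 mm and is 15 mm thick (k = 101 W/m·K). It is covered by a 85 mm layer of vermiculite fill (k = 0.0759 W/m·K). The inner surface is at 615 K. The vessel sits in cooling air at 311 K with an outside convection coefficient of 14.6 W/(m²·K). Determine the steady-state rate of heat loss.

Q ≈ 312 W

For a spherical shell R = (1/r₁ − 1/r₂)/(4πk); film R = 1/(h·4πr²). In series:
R_brass shell = (1/0.255 − 1/0.27)/(4π×101) = 1.717×10^-4 K/W
R_vermiculite fill = (1/0.27 − 1/0.355)/(4π×0.0759) = 0.9298 K/W
R_outer film = 1/(h·4πr_o²) = 1/(14.6×4π×0.355²) = 0.04325 K/W
R_total = 0.9732 K/W
Q = ΔT/R_total = 304/0.9732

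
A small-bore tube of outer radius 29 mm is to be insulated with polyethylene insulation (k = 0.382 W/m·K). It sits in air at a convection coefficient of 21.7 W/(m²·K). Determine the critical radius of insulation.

r_cr ≈ 17.6 mm

For a cylinder r_cr = k/h = 0.382/21.7
r_cr = 17.6 mm; since the bare radius (29 mm) is above r_cr, any added insulation will reduce heat loss.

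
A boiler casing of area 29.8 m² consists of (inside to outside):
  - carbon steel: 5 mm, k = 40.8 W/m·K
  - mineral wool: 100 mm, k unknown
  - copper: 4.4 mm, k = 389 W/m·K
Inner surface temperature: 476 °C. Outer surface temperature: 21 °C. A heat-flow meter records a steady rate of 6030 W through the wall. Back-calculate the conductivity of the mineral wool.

k ≈ 0.0445 W/(m·K)

Series thermal resistances:
R_carbon steel = L/(kA) = 0.005/(40.8×29.8) = 4.112×10^-6 K/W
R_copper = L/(kA) = 0.0044/(389×29.8) = 3.796×10^-7 K/W
Sum of known resistances R_other = 4.492×10^-6 K/W
Total R = ΔT/Q = 455/6030 = 0.07546 K/W
R_mineral wool = R_total − R_other = 0.07545 K/W
k = L/(R·A) = 0.1/(0.07545×29.8)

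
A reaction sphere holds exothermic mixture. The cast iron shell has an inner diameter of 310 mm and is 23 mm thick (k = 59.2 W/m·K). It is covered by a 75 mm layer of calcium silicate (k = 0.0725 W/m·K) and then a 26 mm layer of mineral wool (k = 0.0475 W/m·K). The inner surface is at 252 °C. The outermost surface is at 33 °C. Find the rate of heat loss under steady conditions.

Q ≈ 89.5 W

Radial (spherical) resistances in series:
R_cast iron shell = (1/0.155 − 1/0.178)/(4π×59.2) = 0.001121 K/W
R_calcium silicate = (1/0.178 − 1/0.253)/(4π×0.0725) = 1.828 K/W
R_mineral wool = (1/0.253 − 1/0.279)/(4π×0.0475) = 0.6171 K/W
R_total = 2.446 K/W
Q = ΔT/R_total = 219/2.446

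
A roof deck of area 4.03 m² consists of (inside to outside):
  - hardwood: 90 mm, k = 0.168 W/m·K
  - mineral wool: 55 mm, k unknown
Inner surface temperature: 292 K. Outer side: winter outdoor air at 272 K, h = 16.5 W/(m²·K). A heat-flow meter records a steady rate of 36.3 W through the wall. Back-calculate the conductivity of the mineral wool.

Model the wall as resistances in series:
R_hardwood = L/(kA) = 0.09/(0.168×4.03) = 0.1329 K/W
R_outer film = 1/(h_o·A) = 1/(16.5×4.03) = 0.01504 K/W
Sum of known resistances R_other = 0.148 K/W
Total R = ΔT/Q = 20/36.3 = 0.551 K/W
R_mineral wool = R_total − R_other = 0.403 K/W
k = L/(R·A) = 0.055/(0.403×4.03)

k ≈ 0.0339 W/(m·K)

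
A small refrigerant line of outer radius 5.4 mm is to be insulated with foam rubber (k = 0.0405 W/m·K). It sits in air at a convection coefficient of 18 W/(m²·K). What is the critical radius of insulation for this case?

r_cr ≈ 2.25 mm

For a cylinder r_cr = k/h = 0.0405/18
r_cr = 2.25 mm; since the bare radius (5.4 mm) is above r_cr, any added insulation will reduce heat loss.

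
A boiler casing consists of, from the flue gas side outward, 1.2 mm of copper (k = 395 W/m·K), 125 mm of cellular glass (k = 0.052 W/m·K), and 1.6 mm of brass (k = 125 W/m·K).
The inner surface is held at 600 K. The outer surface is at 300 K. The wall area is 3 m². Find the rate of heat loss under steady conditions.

Thermal resistances in series:
R_copper = L/(kA) = 0.0012/(395×3) = 1.013×10^-6 K/W
R_cellular glass = L/(kA) = 0.125/(0.052×3) = 0.8013 K/W
R_brass = L/(kA) = 0.0016/(125×3) = 4.267×10^-6 K/W
R_total = 0.8013 K/W
Q = ΔT / R_total = 300 / 0.8013

Q ≈ 374 W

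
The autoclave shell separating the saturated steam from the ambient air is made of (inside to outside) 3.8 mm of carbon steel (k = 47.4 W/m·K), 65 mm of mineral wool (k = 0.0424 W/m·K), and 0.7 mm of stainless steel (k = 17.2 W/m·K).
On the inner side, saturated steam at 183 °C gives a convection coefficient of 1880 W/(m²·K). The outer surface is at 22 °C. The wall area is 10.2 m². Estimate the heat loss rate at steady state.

Q ≈ 1070 W

Treating each layer as a thermal resistance in series:
R_inner film = 1/(h_i·A) = 1/(1880×10.2) = 5.215×10^-5 K/W
R_carbon steel = L/(kA) = 0.0038/(47.4×10.2) = 7.86×10^-6 K/W
R_mineral wool = L/(kA) = 0.065/(0.0424×10.2) = 0.1503 K/W
R_stainless steel = L/(kA) = 0.0007/(17.2×10.2) = 3.99×10^-6 K/W
R_total = 0.1504 K/W
Q = ΔT / R_total = 161 / 0.1504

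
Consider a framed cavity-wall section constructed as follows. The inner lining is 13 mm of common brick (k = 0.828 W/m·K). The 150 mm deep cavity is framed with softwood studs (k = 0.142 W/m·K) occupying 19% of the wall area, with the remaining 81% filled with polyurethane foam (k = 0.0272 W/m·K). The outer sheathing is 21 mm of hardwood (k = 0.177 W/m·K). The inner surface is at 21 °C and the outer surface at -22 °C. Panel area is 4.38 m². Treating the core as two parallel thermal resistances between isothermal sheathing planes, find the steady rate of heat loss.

Q ≈ 59 W

Sheathing layers in series; stud and cavity paths in parallel between them.
R_inner = 0.013/(0.828×4.38) = 0.003585 K/W
R_stud  = 0.15/(0.142×0.19×4.38) = 1.269 K/W
R_cav   = 0.15/(0.0272×0.81×4.38) = 1.554 K/W
1/R_core = 1/R_stud + 1/R_cav → R_core = 0.6987 K/W
R_outer = 0.021/(0.177×4.38) = 0.02709 K/W
R_total = 0.7294 K/W
Q = ΔT/R_total = 43/0.7294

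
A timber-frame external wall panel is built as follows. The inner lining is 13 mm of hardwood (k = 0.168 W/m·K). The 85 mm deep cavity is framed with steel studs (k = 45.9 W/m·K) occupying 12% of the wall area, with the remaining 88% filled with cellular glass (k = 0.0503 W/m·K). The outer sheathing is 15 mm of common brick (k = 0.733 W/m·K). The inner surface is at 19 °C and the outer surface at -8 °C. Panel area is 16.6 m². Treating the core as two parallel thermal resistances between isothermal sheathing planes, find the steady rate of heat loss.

Q ≈ 3960 W

Sheathing layers in series; stud and cavity paths in parallel between them.
R_inner = 0.013/(0.168×16.6) = 0.004662 K/W
R_stud  = 0.085/(45.9×0.12×16.6) = 9.296×10^-4 K/W
R_cav   = 0.085/(0.0503×0.88×16.6) = 0.1157 K/W
1/R_core = 1/R_stud + 1/R_cav → R_core = 9.222×10^-4 K/W
R_outer = 0.015/(0.733×16.6) = 0.001233 K/W
R_total = 0.006816 K/W
Q = ΔT/R_total = 27/0.006816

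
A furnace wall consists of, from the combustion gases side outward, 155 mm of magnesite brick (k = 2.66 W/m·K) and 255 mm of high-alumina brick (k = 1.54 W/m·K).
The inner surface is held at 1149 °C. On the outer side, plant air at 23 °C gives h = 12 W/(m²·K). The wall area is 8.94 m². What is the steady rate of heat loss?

Q ≈ 32800 W

Series thermal resistances:
R_magnesite brick = L/(kA) = 0.155/(2.66×8.94) = 0.006518 K/W
R_high-alumina brick = L/(kA) = 0.255/(1.54×8.94) = 0.01852 K/W
R_outer film = 1/(h_o·A) = 1/(12×8.94) = 0.009321 K/W
R_total = 0.03436 K/W
Q = ΔT / R_total = 1126 / 0.03436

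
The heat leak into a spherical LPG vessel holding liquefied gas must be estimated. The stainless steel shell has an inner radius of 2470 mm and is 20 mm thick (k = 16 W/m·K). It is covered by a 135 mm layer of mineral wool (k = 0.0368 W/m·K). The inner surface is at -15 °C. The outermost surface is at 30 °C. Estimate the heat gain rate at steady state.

Q ≈ 1010 W

Radial (spherical) resistances in series:
R_stainless steel shell = (1/2.47 − 1/2.49)/(4π×16) = 1.617×10^-5 K/W
R_mineral wool = (1/2.49 − 1/2.625)/(4π×0.0368) = 0.04466 K/W
R_total = 0.04468 K/W
Q = ΔT/R_total = 45/0.04468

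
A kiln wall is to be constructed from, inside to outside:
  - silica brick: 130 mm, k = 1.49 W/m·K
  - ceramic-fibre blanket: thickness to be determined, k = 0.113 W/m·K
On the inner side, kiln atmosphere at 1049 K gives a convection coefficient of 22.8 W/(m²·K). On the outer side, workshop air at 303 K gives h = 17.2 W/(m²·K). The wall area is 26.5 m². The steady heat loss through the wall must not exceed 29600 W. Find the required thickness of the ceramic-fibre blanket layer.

Thermal resistances in series:
R_inner film = 1/(h_i·A) = 1/(22.8×26.5) = 0.001655 K/W
R_silica brick = L/(kA) = 0.13/(1.49×26.5) = 0.003292 K/W
R_outer film = 1/(h_o·A) = 1/(17.2×26.5) = 0.002194 K/W
Sum of the known resistances R_other = 0.007141 K/W
Required total resistance R_tot = ΔT/Q_allow = 746/29600 = 0.0252 K/W
R_ceramic-fibre blanket = R_tot − R_other = 0.01806 K/W
L = R·k·A = 0.01806×0.113×26.5

L ≈ 54.1 mm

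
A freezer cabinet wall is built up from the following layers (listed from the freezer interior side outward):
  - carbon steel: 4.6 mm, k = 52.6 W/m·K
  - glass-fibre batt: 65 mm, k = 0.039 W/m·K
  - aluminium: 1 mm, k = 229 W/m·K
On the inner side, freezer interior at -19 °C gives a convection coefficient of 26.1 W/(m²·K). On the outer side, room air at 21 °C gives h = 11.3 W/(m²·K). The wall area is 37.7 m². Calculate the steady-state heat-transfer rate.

Using the resistance-network approach (series):
R_inner film = 1/(h_i·A) = 1/(26.1×37.7) = 0.001016 K/W
R_carbon steel = L/(kA) = 0.0046/(52.6×37.7) = 2.32×10^-6 K/W
R_glass-fibre batt = L/(kA) = 0.065/(0.039×37.7) = 0.04421 K/W
R_aluminium = L/(kA) = 0.001/(229×37.7) = 1.158×10^-7 K/W
R_outer film = 1/(h_o·A) = 1/(11.3×37.7) = 0.002347 K/W
R_total = 0.04757 K/W
Q = ΔT / R_total = 40 / 0.04757

Q ≈ 841 W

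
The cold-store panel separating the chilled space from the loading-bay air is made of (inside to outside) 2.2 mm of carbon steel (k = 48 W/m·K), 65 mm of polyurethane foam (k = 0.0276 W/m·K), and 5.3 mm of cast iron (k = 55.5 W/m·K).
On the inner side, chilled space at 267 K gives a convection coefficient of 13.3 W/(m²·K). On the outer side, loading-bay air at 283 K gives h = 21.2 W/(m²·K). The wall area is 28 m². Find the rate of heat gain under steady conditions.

Q ≈ 181 W

Using the resistance-network approach (series):
R_inner film = 1/(h_i·A) = 1/(13.3×28) = 0.002685 K/W
R_carbon steel = L/(kA) = 0.0022/(48×28) = 1.637×10^-6 K/W
R_polyurethane foam = L/(kA) = 0.065/(0.0276×28) = 0.08411 K/W
R_cast iron = L/(kA) = 0.0053/(55.5×28) = 3.411×10^-6 K/W
R_outer film = 1/(h_o·A) = 1/(21.2×28) = 0.001685 K/W
R_total = 0.08848 K/W
Q = ΔT / R_total = 16 / 0.08848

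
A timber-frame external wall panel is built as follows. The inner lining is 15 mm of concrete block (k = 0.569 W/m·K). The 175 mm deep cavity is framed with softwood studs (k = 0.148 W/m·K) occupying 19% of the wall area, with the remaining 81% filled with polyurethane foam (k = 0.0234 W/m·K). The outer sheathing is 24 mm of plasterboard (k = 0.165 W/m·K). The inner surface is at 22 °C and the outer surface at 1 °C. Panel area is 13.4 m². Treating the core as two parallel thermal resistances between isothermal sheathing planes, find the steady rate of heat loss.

Sheathing layers in series; stud and cavity paths in parallel between them.
R_inner = 0.015/(0.569×13.4) = 0.001967 K/W
R_stud  = 0.175/(0.148×0.19×13.4) = 0.4644 K/W
R_cav   = 0.175/(0.0234×0.81×13.4) = 0.689 K/W
1/R_core = 1/R_stud + 1/R_cav → R_core = 0.2774 K/W
R_outer = 0.024/(0.165×13.4) = 0.01085 K/W
R_total = 0.2903 K/W
Q = ΔT/R_total = 21/0.2903

Q ≈ 72.4 W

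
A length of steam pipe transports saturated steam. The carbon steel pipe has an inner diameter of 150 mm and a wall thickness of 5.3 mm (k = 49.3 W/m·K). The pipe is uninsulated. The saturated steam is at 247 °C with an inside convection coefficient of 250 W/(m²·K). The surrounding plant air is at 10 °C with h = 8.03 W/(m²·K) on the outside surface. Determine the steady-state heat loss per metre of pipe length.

q′ ≈ 927 W/m

For a radial system each layer contributes R = ln(r_out/r_in)/(2πkL); films add R = 1/(hA).
R_inner film = 1/(h_i·2πr₁L) = 1/(250×2π×0.075×1) = 0.008488 K/W
R_carbon steel pipe wall = ln(80.3/75)/(2π×49.3×1) = 2.204×10^-4 K/W
R_outer film = 1/(h_o·2πr_oL) = 1/(8.03×2π×0.0803×1) = 0.2468 K/W
R_total = 0.2555 K/W
Q = ΔT/R_total = 237/0.2555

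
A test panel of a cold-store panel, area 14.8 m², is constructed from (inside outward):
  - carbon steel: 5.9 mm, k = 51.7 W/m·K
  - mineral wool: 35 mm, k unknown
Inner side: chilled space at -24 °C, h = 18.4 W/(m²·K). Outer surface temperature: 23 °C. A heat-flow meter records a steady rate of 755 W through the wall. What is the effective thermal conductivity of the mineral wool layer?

k ≈ 0.0404 W/(m·K)

Thermal resistances in series:
R_inner film = 1/(h_i·A) = 1/(18.4×14.8) = 0.003672 K/W
R_carbon steel = L/(kA) = 0.0059/(51.7×14.8) = 7.711×10^-6 K/W
Sum of known resistances R_other = 0.00368 K/W
Total R = ΔT/Q = 47/755 = 0.06225 K/W
R_mineral wool = R_total − R_other = 0.05857 K/W
k = L/(R·A) = 0.035/(0.05857×14.8)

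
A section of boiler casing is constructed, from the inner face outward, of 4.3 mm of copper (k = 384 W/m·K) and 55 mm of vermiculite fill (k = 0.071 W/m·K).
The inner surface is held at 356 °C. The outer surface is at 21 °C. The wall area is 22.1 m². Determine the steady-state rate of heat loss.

Model the wall as resistances in series:
R_copper = L/(kA) = 0.0043/(384×22.1) = 5.067×10^-7 K/W
R_vermiculite fill = L/(kA) = 0.055/(0.071×22.1) = 0.03505 K/W
R_total = 0.03505 K/W
Q = ΔT / R_total = 335 / 0.03505

Q ≈ 9560 W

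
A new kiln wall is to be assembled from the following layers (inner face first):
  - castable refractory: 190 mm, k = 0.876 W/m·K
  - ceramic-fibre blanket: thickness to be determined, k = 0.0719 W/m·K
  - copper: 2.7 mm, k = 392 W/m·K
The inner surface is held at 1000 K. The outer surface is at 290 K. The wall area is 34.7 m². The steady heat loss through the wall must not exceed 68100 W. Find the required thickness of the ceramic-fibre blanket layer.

Using the resistance-network approach (series):
R_castable refractory = L/(kA) = 0.19/(0.876×34.7) = 0.006251 K/W
R_copper = L/(kA) = 0.0027/(392×34.7) = 1.985×10^-7 K/W
Sum of the known resistances R_other = 0.006251 K/W
Required total resistance R_tot = ΔT/Q_allow = 710/68100 = 0.01043 K/W
R_ceramic-fibre blanket = R_tot − R_other = 0.004175 K/W
L = R·k·A = 0.004175×0.0719×34.7

L ≈ 10.4 mm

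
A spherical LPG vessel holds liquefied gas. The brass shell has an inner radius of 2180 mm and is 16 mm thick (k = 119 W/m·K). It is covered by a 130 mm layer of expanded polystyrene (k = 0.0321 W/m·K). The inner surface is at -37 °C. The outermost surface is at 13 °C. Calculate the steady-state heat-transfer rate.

Spherical conduction: R = (1/r_in − 1/r_out)/(4πk) per layer; series-sum.
R_brass shell = (1/2.18 − 1/2.196)/(4π×119) = 2.235×10^-6 K/W
R_expanded polystyrene = (1/2.196 − 1/2.326)/(4π×0.0321) = 0.06309 K/W
R_total = 0.0631 K/W
Q = ΔT/R_total = 50/0.0631

Q ≈ 792 W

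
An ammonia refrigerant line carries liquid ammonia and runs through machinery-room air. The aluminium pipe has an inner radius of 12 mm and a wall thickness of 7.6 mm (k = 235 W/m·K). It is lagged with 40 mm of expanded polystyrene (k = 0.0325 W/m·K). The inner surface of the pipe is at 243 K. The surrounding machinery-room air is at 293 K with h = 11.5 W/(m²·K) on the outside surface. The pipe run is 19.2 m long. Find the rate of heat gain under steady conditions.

For a radial system each layer contributes R = ln(r_out/r_in)/(2πkL); films add R = 1/(hA).
R_aluminium pipe wall = ln(19.6/12)/(2π×235×19.2) = 1.731×10^-5 K/W
R_expanded polystyrene = ln(59.6/19.6)/(2π×0.0325×19.2) = 0.2837 K/W
R_outer film = 1/(h_o·2πr_oL) = 1/(11.5×2π×0.0596×19.2) = 0.01209 K/W
R_total = 0.2958 K/W
Q = ΔT/R_total = 50/0.2958

Q ≈ 169 W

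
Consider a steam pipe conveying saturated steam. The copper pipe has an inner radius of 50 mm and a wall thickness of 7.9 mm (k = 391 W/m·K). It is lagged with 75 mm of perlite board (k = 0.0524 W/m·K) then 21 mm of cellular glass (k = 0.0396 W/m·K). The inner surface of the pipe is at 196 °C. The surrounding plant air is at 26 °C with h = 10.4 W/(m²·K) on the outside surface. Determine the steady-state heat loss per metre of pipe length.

q′ ≈ 52.9 W/m

Cylindrical conduction, so R = ln(r₂/r₁)/(2πkL) per layer, in series:
R_copper pipe wall = ln(57.9/50)/(2π×391×1) = 5.971×10^-5 K/W
R_perlite board = ln(132.9/57.9)/(2π×0.0524×1) = 2.524 K/W
R_cellular glass = ln(153.9/132.9)/(2π×0.0396×1) = 0.5896 K/W
R_outer film = 1/(h_o·2πr_oL) = 1/(10.4×2π×0.1539×1) = 0.09944 K/W
R_total = 3.213 K/W
Q = ΔT/R_total = 170/3.213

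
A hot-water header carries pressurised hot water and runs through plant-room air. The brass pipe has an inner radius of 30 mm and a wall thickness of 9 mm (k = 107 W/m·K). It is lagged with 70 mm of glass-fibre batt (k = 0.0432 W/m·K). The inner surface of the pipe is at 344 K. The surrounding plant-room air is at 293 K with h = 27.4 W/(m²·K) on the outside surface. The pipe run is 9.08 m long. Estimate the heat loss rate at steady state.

For a radial system each layer contributes R = ln(r_out/r_in)/(2πkL); films add R = 1/(hA).
R_brass pipe wall = ln(39/30)/(2π×107×9.08) = 4.298×10^-5 K/W
R_glass-fibre batt = ln(109/39)/(2π×0.0432×9.08) = 0.417 K/W
R_outer film = 1/(h_o·2πr_oL) = 1/(27.4×2π×0.109×9.08) = 0.005869 K/W
R_total = 0.4229 K/W
Q = ΔT/R_total = 51/0.4229

Q ≈ 121 W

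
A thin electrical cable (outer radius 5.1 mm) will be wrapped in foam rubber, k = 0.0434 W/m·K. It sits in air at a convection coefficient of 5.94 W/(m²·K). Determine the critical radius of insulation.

r_cr ≈ 7.31 mm

For a cylinder r_cr = k/h = 0.0434/5.94
r_cr = 7.31 mm; since the bare radius (5.1 mm) is below r_cr, adding a thin layer of insulation will *increase* heat loss.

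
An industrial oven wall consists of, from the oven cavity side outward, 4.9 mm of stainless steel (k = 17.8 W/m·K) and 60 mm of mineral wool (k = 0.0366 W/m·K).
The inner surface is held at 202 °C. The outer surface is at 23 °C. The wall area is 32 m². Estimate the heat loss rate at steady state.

Q ≈ 3490 W

Treating each layer as a thermal resistance in series:
R_stainless steel = L/(kA) = 0.0049/(17.8×32) = 8.603×10^-6 K/W
R_mineral wool = L/(kA) = 0.06/(0.0366×32) = 0.05123 K/W
R_total = 0.05124 K/W
Q = ΔT / R_total = 179 / 0.05124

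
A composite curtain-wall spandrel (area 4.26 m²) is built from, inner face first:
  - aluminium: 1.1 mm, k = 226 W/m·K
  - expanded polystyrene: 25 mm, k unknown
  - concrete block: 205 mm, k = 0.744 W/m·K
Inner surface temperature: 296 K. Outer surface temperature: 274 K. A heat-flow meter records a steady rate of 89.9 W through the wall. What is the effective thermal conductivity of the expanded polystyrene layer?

k ≈ 0.0326 W/(m·K)

Using the resistance-network approach (series):
R_aluminium = L/(kA) = 0.0011/(226×4.26) = 1.143×10^-6 K/W
R_concrete block = L/(kA) = 0.205/(0.744×4.26) = 0.06468 K/W
Sum of known resistances R_other = 0.06468 K/W
Total R = ΔT/Q = 22/89.9 = 0.2447 K/W
R_expanded polystyrene = R_total − R_other = 0.18 K/W
k = L/(R·A) = 0.025/(0.18×4.26)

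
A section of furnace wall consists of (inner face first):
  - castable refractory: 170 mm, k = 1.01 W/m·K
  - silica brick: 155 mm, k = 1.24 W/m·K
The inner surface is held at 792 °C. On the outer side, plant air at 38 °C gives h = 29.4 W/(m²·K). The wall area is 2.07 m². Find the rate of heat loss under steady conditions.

Q ≈ 4770 W

Thermal resistances in series:
R_castable refractory = L/(kA) = 0.17/(1.01×2.07) = 0.08131 K/W
R_silica brick = L/(kA) = 0.155/(1.24×2.07) = 0.06039 K/W
R_outer film = 1/(h_o·A) = 1/(29.4×2.07) = 0.01643 K/W
R_total = 0.1581 K/W
Q = ΔT / R_total = 754 / 0.1581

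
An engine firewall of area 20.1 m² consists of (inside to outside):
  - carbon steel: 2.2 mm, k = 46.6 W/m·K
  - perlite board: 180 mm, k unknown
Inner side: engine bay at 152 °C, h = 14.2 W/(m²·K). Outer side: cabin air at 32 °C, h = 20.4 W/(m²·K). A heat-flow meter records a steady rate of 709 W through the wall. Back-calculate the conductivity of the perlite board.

k ≈ 0.0548 W/(m·K)

Model the wall as resistances in series:
R_inner film = 1/(h_i·A) = 1/(14.2×20.1) = 0.003504 K/W
R_carbon steel = L/(kA) = 0.0022/(46.6×20.1) = 2.349×10^-6 K/W
R_outer film = 1/(h_o·A) = 1/(20.4×20.1) = 0.002439 K/W
Sum of known resistances R_other = 0.005945 K/W
Total R = ΔT/Q = 120/709 = 0.1693 K/W
R_perlite board = R_total − R_other = 0.1633 K/W
k = L/(R·A) = 0.18/(0.1633×20.1)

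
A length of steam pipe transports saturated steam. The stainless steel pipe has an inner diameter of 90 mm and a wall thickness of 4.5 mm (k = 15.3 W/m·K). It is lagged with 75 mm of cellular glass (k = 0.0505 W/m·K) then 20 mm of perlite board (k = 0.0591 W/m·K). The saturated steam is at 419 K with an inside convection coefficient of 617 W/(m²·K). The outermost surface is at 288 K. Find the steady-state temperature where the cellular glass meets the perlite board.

T ≈ 304 K

Cylindrical conduction, so R = ln(r₂/r₁)/(2πkL) per layer, in series:
R_inner film = 1/(h_i·2πr₁L) = 1/(617×2π×0.045×1) = 0.005732 K/W
R_stainless steel pipe wall = ln(49.5/45)/(2π×15.3×1) = 9.914×10^-4 K/W
R_cellular glass = ln(124.5/49.5)/(2π×0.0505×1) = 2.907 K/W
R_perlite board = ln(144.5/124.5)/(2π×0.0591×1) = 0.4012 K/W
R_total = 3.315 K/W
Q = ΔT/R_total = 131/3.315
Q = 39.5 W/m
T_interface = T_inner − Q·ΣR(inner→interface) = 419 − 39.5×2.914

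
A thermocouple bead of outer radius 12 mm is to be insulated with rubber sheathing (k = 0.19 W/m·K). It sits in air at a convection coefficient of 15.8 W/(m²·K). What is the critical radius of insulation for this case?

r_cr ≈ 24.1 mm

For a sphere r_cr = 2k/h = 2×0.19/15.8
r_cr = 24.1 mm; since the bare radius (12 mm) is below r_cr, adding a thin layer of insulation will *increase* heat loss.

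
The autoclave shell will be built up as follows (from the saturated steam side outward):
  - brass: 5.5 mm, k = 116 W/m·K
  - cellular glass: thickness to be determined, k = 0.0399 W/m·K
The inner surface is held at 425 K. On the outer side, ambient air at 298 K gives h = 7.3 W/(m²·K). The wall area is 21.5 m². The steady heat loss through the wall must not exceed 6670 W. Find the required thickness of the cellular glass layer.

Treating each layer as a thermal resistance in series:
R_brass = L/(kA) = 0.0055/(116×21.5) = 2.205×10^-6 K/W
R_outer film = 1/(h_o·A) = 1/(7.3×21.5) = 0.006371 K/W
Sum of the known resistances R_other = 0.006374 K/W
Required total resistance R_tot = ΔT/Q_allow = 127/6670 = 0.01904 K/W
R_cellular glass = R_tot − R_other = 0.01267 K/W
L = R·k·A = 0.01267×0.0399×21.5

L ≈ 10.9 mm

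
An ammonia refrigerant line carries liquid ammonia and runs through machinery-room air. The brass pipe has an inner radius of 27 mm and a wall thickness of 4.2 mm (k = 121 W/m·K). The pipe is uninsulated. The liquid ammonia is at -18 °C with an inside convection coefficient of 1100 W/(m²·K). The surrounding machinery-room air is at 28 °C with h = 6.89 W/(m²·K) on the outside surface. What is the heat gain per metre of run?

For a radial system each layer contributes R = ln(r_out/r_in)/(2πkL); films add R = 1/(hA).
R_inner film = 1/(h_i·2πr₁L) = 1/(1100×2π×0.027×1) = 0.005359 K/W
R_brass pipe wall = ln(31.2/27)/(2π×121×1) = 1.902×10^-4 K/W
R_outer film = 1/(h_o·2πr_oL) = 1/(6.89×2π×0.0312×1) = 0.7404 K/W
R_total = 0.7459 K/W
Q = ΔT/R_total = 46/0.7459

q′ ≈ 61.7 W/m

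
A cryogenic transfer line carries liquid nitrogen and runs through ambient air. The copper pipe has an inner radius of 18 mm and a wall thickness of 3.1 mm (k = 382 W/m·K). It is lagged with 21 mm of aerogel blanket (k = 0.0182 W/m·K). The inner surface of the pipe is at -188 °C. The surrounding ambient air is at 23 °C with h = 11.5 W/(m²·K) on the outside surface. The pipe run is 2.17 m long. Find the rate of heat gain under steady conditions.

Q ≈ 71.9 W

Per-layer cylindrical resistances, series-summed:
R_copper pipe wall = ln(21.1/18)/(2π×382×2.17) = 3.051×10^-5 K/W
R_aerogel blanket = ln(42.1/21.1)/(2π×0.0182×2.17) = 2.784 K/W
R_outer film = 1/(h_o·2πr_oL) = 1/(11.5×2π×0.0421×2.17) = 0.1515 K/W
R_total = 2.935 K/W
Q = ΔT/R_total = 211/2.935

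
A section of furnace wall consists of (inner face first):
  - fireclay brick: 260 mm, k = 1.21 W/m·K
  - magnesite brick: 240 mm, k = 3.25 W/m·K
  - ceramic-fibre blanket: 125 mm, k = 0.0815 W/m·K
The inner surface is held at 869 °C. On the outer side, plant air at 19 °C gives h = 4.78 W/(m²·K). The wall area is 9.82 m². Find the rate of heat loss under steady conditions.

Using the resistance-network approach (series):
R_fireclay brick = L/(kA) = 0.26/(1.21×9.82) = 0.02188 K/W
R_magnesite brick = L/(kA) = 0.24/(3.25×9.82) = 0.00752 K/W
R_ceramic-fibre blanket = L/(kA) = 0.125/(0.0815×9.82) = 0.1562 K/W
R_outer film = 1/(h_o·A) = 1/(4.78×9.82) = 0.0213 K/W
R_total = 0.2069 K/W
Q = ΔT / R_total = 850 / 0.2069

Q ≈ 4110 W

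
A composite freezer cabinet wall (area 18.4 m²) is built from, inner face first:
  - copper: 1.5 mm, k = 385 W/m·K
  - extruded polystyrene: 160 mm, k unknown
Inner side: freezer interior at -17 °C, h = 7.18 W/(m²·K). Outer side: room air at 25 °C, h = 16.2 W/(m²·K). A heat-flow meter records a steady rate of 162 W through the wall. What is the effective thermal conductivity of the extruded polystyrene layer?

k ≈ 0.035 W/(m·K)

Thermal resistances in series:
R_inner film = 1/(h_i·A) = 1/(7.18×18.4) = 0.007569 K/W
R_copper = L/(kA) = 0.0015/(385×18.4) = 2.117×10^-7 K/W
R_outer film = 1/(h_o·A) = 1/(16.2×18.4) = 0.003355 K/W
Sum of known resistances R_other = 0.01092 K/W
Total R = ΔT/Q = 42/162 = 0.2593 K/W
R_extruded polystyrene = R_total − R_other = 0.2483 K/W
k = L/(R·A) = 0.16/(0.2483×18.4)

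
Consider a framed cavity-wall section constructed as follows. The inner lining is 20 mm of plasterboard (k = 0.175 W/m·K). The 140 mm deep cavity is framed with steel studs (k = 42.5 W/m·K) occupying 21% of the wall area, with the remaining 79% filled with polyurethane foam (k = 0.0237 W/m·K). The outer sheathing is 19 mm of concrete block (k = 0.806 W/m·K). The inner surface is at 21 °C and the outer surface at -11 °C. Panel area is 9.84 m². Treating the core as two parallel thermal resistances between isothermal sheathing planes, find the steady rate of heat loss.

Sheathing layers in series; stud and cavity paths in parallel between them.
R_inner = 0.02/(0.175×9.84) = 0.01161 K/W
R_stud  = 0.14/(42.5×0.21×9.84) = 0.001594 K/W
R_cav   = 0.14/(0.0237×0.79×9.84) = 0.7599 K/W
1/R_core = 1/R_stud + 1/R_cav → R_core = 0.001591 K/W
R_outer = 0.019/(0.806×9.84) = 0.002396 K/W
R_total = 0.0156 K/W
Q = ΔT/R_total = 32/0.0156

Q ≈ 2050 W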